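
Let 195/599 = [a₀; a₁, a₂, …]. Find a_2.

13

195 = 0·599 + 195   →  a_0 = 0
599 = 3·195 + 14   →  a_1 = 3
195 = 13·14 + 13   →  a_2 = 13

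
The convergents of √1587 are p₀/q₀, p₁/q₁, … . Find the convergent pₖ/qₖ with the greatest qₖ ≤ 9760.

√1587 = [39; 1, 5, 7, 13, 7, 5, 1, 78, …] (period length 8).
Convergents:
  p_0/q_0 = 39/1
  p_1/q_1 = 40/1
  p_2/q_2 = 239/6
  p_3/q_3 = 1713/43
  p_4/q_4 = 22508/565
  p_5/q_5 = 159269/3998
  p_6/q_6 = 818853/20555
q_5 = 3998 ≤ 9760 < 20555 = q_6, so the answer is 159269/3998.

159269/3998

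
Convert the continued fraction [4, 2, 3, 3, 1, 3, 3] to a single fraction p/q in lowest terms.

1636/369

Fold from the inside: start with 3/1.
  3 + 1/3 = 10/3
  1 + 3/10 = 13/10
  3 + 10/13 = 49/13
  3 + 13/49 = 160/49
  2 + 49/160 = 369/160
  4 + 160/369 = 1636/369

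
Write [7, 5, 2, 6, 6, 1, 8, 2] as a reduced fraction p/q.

Fold from the inside: start with 2/1.
  8 + 1/2 = 17/2
  1 + 2/17 = 19/17
  6 + 17/19 = 131/19
  6 + 19/131 = 805/131
  2 + 131/805 = 1741/805
  5 + 805/1741 = 9510/1741
  7 + 1741/9510 = 68311/9510

68311/9510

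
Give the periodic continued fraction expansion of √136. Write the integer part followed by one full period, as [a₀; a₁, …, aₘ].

a₀ = ⌊√136⌋ = 11.
With m₀=0, d₀=1 and mₖ₊₁ = dₖaₖ − mₖ, dₖ₊₁ = (n − mₖ₊₁²)/dₖ, aₖ₊₁ = ⌊(a₀+mₖ₊₁)/dₖ₊₁⌋:
  k=1: m=11, d=15, a=1
  k=2: m=4, d=8, a=1
  k=3: m=4, d=15, a=1
  k=4: m=11, d=1, a=22
d=1 and a=2a₀=22 at k=4, so the next step gives (m, d) = (11, 15) again — its k=1 value — and the period has length 4.

[11; 1, 1, 1, 22]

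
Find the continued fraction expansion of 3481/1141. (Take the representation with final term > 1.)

[3; 19, 1, 2, 19]

3481 = 3·1141 + 58
1141 = 19·58 + 39
58 = 1·39 + 19
39 = 2·19 + 1
19 = 19·1 + 0  (stop)
So 3481/1141 = [3; 19, 1, 2, 19].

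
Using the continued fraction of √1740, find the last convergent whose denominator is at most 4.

125/3

√1740 = [41; 1, 2, 2, 20, 2, 2, 1, 82, …] (period length 8).
Convergents:
  p_0/q_0 = 41/1
  p_1/q_1 = 42/1
  p_2/q_2 = 125/3
  p_3/q_3 = 292/7
q_2 = 3 ≤ 4 < 7 = q_3, so the answer is 125/3.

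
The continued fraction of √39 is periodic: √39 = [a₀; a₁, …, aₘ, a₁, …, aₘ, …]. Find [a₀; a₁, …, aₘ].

a₀ = ⌊√39⌋ = 6.
With m₀=0, d₀=1 and mₖ₊₁ = dₖaₖ − mₖ, dₖ₊₁ = (n − mₖ₊₁²)/dₖ, aₖ₊₁ = ⌊(a₀+mₖ₊₁)/dₖ₊₁⌋:
  k=1: m=6, d=3, a=4
  k=2: m=6, d=1, a=12
d=1 and a=2a₀=12 at k=2, so the next step gives (m, d) = (6, 3) again — its k=1 value — and the period has length 2.

[6; 4, 12]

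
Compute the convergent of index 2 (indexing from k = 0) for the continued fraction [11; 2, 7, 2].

Using pₖ = aₖpₖ₋₁ + pₖ₋₂, qₖ = aₖqₖ₋₁ + qₖ₋₂ (with p₋₁=1, p₋₂=0, q₋₁=0, q₋₂=1):
  k=0: a=11, p=11, q=1
  k=1: a=2, p=23, q=2
  k=2: a=7, p=172, q=15

172/15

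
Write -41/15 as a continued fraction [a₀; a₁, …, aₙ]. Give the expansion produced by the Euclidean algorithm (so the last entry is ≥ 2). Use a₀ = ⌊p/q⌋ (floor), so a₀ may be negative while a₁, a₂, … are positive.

[-3; 3, 1, 3]

-41 = -3·15 + 4
15 = 3·4 + 3
4 = 1·3 + 1
3 = 3·1 + 0  (stop)
So -41/15 = [-3; 3, 1, 3].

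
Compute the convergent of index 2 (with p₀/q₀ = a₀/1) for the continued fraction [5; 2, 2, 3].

27/5

Using pₖ = aₖpₖ₋₁ + pₖ₋₂, qₖ = aₖqₖ₋₁ + qₖ₋₂ (with p₋₁=1, p₋₂=0, q₋₁=0, q₋₂=1):
  k=0: a=5, p=5, q=1
  k=1: a=2, p=11, q=2
  k=2: a=2, p=27, q=5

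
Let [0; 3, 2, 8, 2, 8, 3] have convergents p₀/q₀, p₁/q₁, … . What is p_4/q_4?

Using pₖ = aₖpₖ₋₁ + pₖ₋₂, qₖ = aₖqₖ₋₁ + qₖ₋₂ (with p₋₁=1, p₋₂=0, q₋₁=0, q₋₂=1):
  k=0: a=0, p=0, q=1
  k=1: a=3, p=1, q=3
  k=2: a=2, p=2, q=7
  k=3: a=8, p=17, q=59
  k=4: a=2, p=36, q=125

36/125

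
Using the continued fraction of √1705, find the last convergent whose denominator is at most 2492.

√1705 = [41; 3, 2, 3, 82, …] (period length 4).
Convergents:
  p_0/q_0 = 41/1
  p_1/q_1 = 124/3
  p_2/q_2 = 289/7
  p_3/q_3 = 991/24
  p_4/q_4 = 81551/1975
  p_5/q_5 = 245644/5949
q_4 = 1975 ≤ 2492 < 5949 = q_5, so the answer is 81551/1975.

81551/1975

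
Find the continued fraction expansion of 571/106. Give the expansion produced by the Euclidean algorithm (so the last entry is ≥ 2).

571 = 5·106 + 41
106 = 2·41 + 24
41 = 1·24 + 17
24 = 1·17 + 7
17 = 2·7 + 3
7 = 2·3 + 1
3 = 3·1 + 0  (stop)
So 571/106 = [5; 2, 1, 1, 2, 2, 3].

[5; 2, 1, 1, 2, 2, 3]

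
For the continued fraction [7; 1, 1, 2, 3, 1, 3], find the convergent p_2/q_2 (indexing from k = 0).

15/2

Using pₖ = aₖpₖ₋₁ + pₖ₋₂, qₖ = aₖqₖ₋₁ + qₖ₋₂ (with p₋₁=1, p₋₂=0, q₋₁=0, q₋₂=1):
  k=0: a=7, p=7, q=1
  k=1: a=1, p=8, q=1
  k=2: a=1, p=15, q=2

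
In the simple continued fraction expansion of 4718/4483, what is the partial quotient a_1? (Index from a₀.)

19

4718 = 1·4483 + 235   →  a_0 = 1
4483 = 19·235 + 18   →  a_1 = 19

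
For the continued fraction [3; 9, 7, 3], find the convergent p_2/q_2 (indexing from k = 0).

Using pₖ = aₖpₖ₋₁ + pₖ₋₂, qₖ = aₖqₖ₋₁ + qₖ₋₂ (with p₋₁=1, p₋₂=0, q₋₁=0, q₋₂=1):
  k=0: a=3, p=3, q=1
  k=1: a=9, p=28, q=9
  k=2: a=7, p=199, q=64

199/64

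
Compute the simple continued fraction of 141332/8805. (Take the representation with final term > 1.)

141332 = 16×8805 + 452
8805 = 19×452 + 217
452 = 2×217 + 18
217 = 12×18 + 1
18 = 18×1 + 0  (stop)
So 141332/8805 = [16; 19, 2, 12, 18].

[16; 19, 2, 12, 18]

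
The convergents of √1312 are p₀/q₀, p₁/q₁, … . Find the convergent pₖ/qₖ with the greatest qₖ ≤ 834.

11772/325

√1312 = [36; 4, 1, 1, 17, 1, 1, 4, 72, …] (period length 8).
Convergents:
  p_0/q_0 = 36/1
  p_1/q_1 = 145/4
  p_2/q_2 = 181/5
  p_3/q_3 = 326/9
  p_4/q_4 = 5723/158
  p_5/q_5 = 6049/167
  p_6/q_6 = 11772/325
  p_7/q_7 = 53137/1467
q_6 = 325 ≤ 834 < 1467 = q_7, so the answer is 11772/325.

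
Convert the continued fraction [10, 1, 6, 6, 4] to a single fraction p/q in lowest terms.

1944/179

Fold from the inside: start with 4/1.
  6 + 1/4 = 25/4
  6 + 4/25 = 154/25
  1 + 25/154 = 179/154
  10 + 154/179 = 1944/179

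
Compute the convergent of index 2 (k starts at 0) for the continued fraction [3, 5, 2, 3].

35/11

Using pₖ = aₖpₖ₋₁ + pₖ₋₂, qₖ = aₖqₖ₋₁ + qₖ₋₂ (with p₋₁=1, p₋₂=0, q₋₁=0, q₋₂=1):
  k=0: a=3, p=3, q=1
  k=1: a=5, p=16, q=5
  k=2: a=2, p=35, q=11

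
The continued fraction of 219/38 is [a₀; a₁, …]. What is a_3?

219 = 5·38 + 29   →  a_0 = 5
38 = 1·29 + 9   →  a_1 = 1
29 = 3·9 + 2   →  a_2 = 3
9 = 4·2 + 1   →  a_3 = 4

4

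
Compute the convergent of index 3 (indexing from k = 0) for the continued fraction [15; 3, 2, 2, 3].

Using pₖ = aₖpₖ₋₁ + pₖ₋₂, qₖ = aₖqₖ₋₁ + qₖ₋₂ (with p₋₁=1, p₋₂=0, q₋₁=0, q₋₂=1):
  k=0: a=15, p=15, q=1
  k=1: a=3, p=46, q=3
  k=2: a=2, p=107, q=7
  k=3: a=2, p=260, q=17

260/17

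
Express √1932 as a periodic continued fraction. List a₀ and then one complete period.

a₀ = ⌊√1932⌋ = 43.

[43; 1, 20, 1, 86]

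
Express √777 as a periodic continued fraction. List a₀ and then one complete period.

a₀ = ⌊√777⌋ = 27.
With m₀=0, d₀=1 and mₖ₊₁ = dₖaₖ − mₖ, dₖ₊₁ = (n − mₖ₊₁²)/dₖ, aₖ₊₁ = ⌊(a₀+mₖ₊₁)/dₖ₊₁⌋:
  k=1: m=27, d=48, a=1
  k=2: m=21, d=7, a=6
  k=3: m=21, d=48, a=1
  k=4: m=27, d=1, a=54
d=1 and a=2a₀=54 at k=4, so the next step gives (m, d) = (27, 48) again — its k=1 value — and the period has length 4.

[27; 1, 6, 1, 54]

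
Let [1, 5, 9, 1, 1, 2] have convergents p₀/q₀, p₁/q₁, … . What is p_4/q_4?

116/97

Using pₖ = aₖpₖ₋₁ + pₖ₋₂, qₖ = aₖqₖ₋₁ + qₖ₋₂ (with p₋₁=1, p₋₂=0, q₋₁=0, q₋₂=1):
  k=0: a=1, p=1, q=1
  k=1: a=5, p=6, q=5
  k=2: a=9, p=55, q=46
  k=3: a=1, p=61, q=51
  k=4: a=1, p=116, q=97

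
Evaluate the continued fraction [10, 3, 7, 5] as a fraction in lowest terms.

1166/113

Fold from the inside: start with 5/1.
  7 + 1/5 = 36/5
  3 + 5/36 = 113/36
  10 + 36/113 = 1166/113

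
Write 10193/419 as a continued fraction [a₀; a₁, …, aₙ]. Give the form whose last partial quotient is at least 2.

10193 = 24*419 + 137
419 = 3*137 + 8
137 = 17*8 + 1
8 = 8*1 + 0  (stop)
So 10193/419 = [24; 3, 17, 8].

[24; 3, 17, 8]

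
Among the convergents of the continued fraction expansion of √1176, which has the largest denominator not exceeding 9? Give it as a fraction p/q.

√1176 = [34; 3, 2, 2, 2, 3, 68, …] (period length 6).
Convergents:
  p_0/q_0 = 34/1
  p_1/q_1 = 103/3
  p_2/q_2 = 240/7
  p_3/q_3 = 583/17
q_2 = 7 ≤ 9 < 17 = q_3, so the answer is 240/7.

240/7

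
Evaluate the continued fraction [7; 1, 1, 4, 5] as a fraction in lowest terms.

Using pₖ = aₖpₖ₋₁ + pₖ₋₂ and qₖ = aₖqₖ₋₁ + qₖ₋₂:
  k=0: a=7, p=7, q=1
  k=1: a=1, p=8, q=1
  k=2: a=1, p=15, q=2
  k=3: a=4, p=68, q=9
  k=4: a=5, p=355, q=47

355/47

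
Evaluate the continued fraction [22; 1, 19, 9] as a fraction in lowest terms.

4154/181

Using pₖ = aₖpₖ₋₁ + pₖ₋₂ and qₖ = aₖqₖ₋₁ + qₖ₋₂:
  k=0: a=22, p=22, q=1
  k=1: a=1, p=23, q=1
  k=2: a=19, p=459, q=20
  k=3: a=9, p=4154, q=181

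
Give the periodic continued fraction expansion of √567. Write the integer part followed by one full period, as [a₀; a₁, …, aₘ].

a₀ = ⌊√567⌋ = 23.
With m₀=0, d₀=1 and mₖ₊₁ = dₖaₖ − mₖ, dₖ₊₁ = (n − mₖ₊₁²)/dₖ, aₖ₊₁ = ⌊(a₀+mₖ₊₁)/dₖ₊₁⌋:
  k=1: m=23, d=38, a=1
  k=2: m=15, d=9, a=4
  k=3: m=21, d=14, a=3
  k=4: m=21, d=9, a=4
  k=5: m=15, d=38, a=1
  k=6: m=23, d=1, a=46
d=1 and a=2a₀=46 at k=6, so the next step gives (m, d) = (23, 38) again — its k=1 value — and the period has length 6.

[23; 1, 4, 3, 4, 1, 46]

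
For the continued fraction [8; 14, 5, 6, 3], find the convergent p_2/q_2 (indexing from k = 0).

Using pₖ = aₖpₖ₋₁ + pₖ₋₂, qₖ = aₖqₖ₋₁ + qₖ₋₂ (with p₋₁=1, p₋₂=0, q₋₁=0, q₋₂=1):
  k=0: a=8, p=8, q=1
  k=1: a=14, p=113, q=14
  k=2: a=5, p=573, q=71

573/71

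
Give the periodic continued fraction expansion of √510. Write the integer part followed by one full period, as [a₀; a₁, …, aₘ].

[22; 1, 1, 2, 1, 1, 44]

a₀ = ⌊√510⌋ = 22.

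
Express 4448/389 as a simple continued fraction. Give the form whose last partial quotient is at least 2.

4448 = 11*389 + 169
389 = 2*169 + 51
169 = 3*51 + 16
51 = 3*16 + 3
16 = 5*3 + 1
3 = 3*1 + 0  (stop)
So 4448/389 = [11; 2, 3, 3, 5, 3].

[11; 2, 3, 3, 5, 3]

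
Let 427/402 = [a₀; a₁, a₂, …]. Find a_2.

12

427 = 1·402 + 25   →  a_0 = 1
402 = 16·25 + 2   →  a_1 = 16
25 = 12·2 + 1   →  a_2 = 12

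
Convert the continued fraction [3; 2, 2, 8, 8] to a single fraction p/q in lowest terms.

1161/341

Using pₖ = aₖpₖ₋₁ + pₖ₋₂ and qₖ = aₖqₖ₋₁ + qₖ₋₂:
  k=0: a=3, p=3, q=1
  k=1: a=2, p=7, q=2
  k=2: a=2, p=17, q=5
  k=3: a=8, p=143, q=42
  k=4: a=8, p=1161, q=341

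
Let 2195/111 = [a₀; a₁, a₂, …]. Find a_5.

2195 = 19·111 + 86   →  a_0 = 19
111 = 1·86 + 25   →  a_1 = 1
86 = 3·25 + 11   →  a_2 = 3
25 = 2·11 + 3   →  a_3 = 2
11 = 3·3 + 2   →  a_4 = 3
3 = 1·2 + 1   →  a_5 = 1

1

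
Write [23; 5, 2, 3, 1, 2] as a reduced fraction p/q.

Using pₖ = aₖpₖ₋₁ + pₖ₋₂ and qₖ = aₖqₖ₋₁ + qₖ₋₂:
  k=0: a=23, p=23, q=1
  k=1: a=5, p=116, q=5
  k=2: a=2, p=255, q=11
  k=3: a=3, p=881, q=38
  k=4: a=1, p=1136, q=49
  k=5: a=2, p=3153, q=136

3153/136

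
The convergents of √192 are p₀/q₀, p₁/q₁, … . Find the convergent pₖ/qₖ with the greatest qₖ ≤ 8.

97/7

√192 = [13; 1, 5, 1, 26, …] (period length 4).
Convergents:
  p_0/q_0 = 13/1
  p_1/q_1 = 14/1
  p_2/q_2 = 83/6
  p_3/q_3 = 97/7
  p_4/q_4 = 2605/188
q_3 = 7 ≤ 8 < 188 = q_4, so the answer is 97/7.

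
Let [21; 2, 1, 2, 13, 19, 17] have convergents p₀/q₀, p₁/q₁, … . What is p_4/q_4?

2287/107

Using pₖ = aₖpₖ₋₁ + pₖ₋₂, qₖ = aₖqₖ₋₁ + qₖ₋₂ (with p₋₁=1, p₋₂=0, q₋₁=0, q₋₂=1):
  k=0: a=21, p=21, q=1
  k=1: a=2, p=43, q=2
  k=2: a=1, p=64, q=3
  k=3: a=2, p=171, q=8
  k=4: a=13, p=2287, q=107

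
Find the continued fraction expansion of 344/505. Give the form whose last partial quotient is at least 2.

[0; 1, 2, 7, 3, 7]

344 = 0·505 + 344
505 = 1·344 + 161
344 = 2·161 + 22
161 = 7·22 + 7
22 = 3·7 + 1
7 = 7·1 + 0  (stop)
So 344/505 = [0; 1, 2, 7, 3, 7].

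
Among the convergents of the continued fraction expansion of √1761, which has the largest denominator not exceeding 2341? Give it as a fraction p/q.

97483/2323

√1761 = [41; 1, 26, 1, 82, …] (period length 4).
Convergents:
  p_0/q_0 = 41/1
  p_1/q_1 = 42/1
  p_2/q_2 = 1133/27
  p_3/q_3 = 1175/28
  p_4/q_4 = 97483/2323
  p_5/q_5 = 98658/2351
q_4 = 2323 ≤ 2341 < 2351 = q_5, so the answer is 97483/2323.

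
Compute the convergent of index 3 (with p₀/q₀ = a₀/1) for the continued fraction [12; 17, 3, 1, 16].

832/69

Using pₖ = aₖpₖ₋₁ + pₖ₋₂, qₖ = aₖqₖ₋₁ + qₖ₋₂ (with p₋₁=1, p₋₂=0, q₋₁=0, q₋₂=1):
  k=0: a=12, p=12, q=1
  k=1: a=17, p=205, q=17
  k=2: a=3, p=627, q=52
  k=3: a=1, p=832, q=69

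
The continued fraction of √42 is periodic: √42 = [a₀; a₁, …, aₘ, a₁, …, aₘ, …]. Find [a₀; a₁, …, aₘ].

a₀ = ⌊√42⌋ = 6.
With m₀=0, d₀=1 and mₖ₊₁ = dₖaₖ − mₖ, dₖ₊₁ = (n − mₖ₊₁²)/dₖ, aₖ₊₁ = ⌊(a₀+mₖ₊₁)/dₖ₊₁⌋:
  k=1: m=6, d=6, a=2
  k=2: m=6, d=1, a=12
d=1 and a=2a₀=12 at k=2, so the next step gives (m, d) = (6, 6) again — its k=1 value — and the period has length 2.

[6; 2, 12]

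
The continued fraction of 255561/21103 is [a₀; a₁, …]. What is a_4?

5

255561 = 12·21103 + 2325   →  a_0 = 12
21103 = 9·2325 + 178   →  a_1 = 9
2325 = 13·178 + 11   →  a_2 = 13
178 = 16·11 + 2   →  a_3 = 16
11 = 5·2 + 1   →  a_4 = 5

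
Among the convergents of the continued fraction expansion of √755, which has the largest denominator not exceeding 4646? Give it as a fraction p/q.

√755 = [27; 2, 10, 2, 54, …] (period length 4).
Convergents:
  p_0/q_0 = 27/1
  p_1/q_1 = 55/2
  p_2/q_2 = 577/21
  p_3/q_3 = 1209/44
  p_4/q_4 = 65863/2397
  p_5/q_5 = 132935/4838
q_4 = 2397 ≤ 4646 < 4838 = q_5, so the answer is 65863/2397.

65863/2397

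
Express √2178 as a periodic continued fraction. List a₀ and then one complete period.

a₀ = ⌊√2178⌋ = 46.
With m₀=0, d₀=1 and mₖ₊₁ = dₖaₖ − mₖ, dₖ₊₁ = (n − mₖ₊₁²)/dₖ, aₖ₊₁ = ⌊(a₀+mₖ₊₁)/dₖ₊₁⌋:
  k=1: m=46, d=62, a=1
  k=2: m=16, d=31, a=2
  k=3: m=46, d=2, a=46
  k=4: m=46, d=31, a=2
  k=5: m=16, d=62, a=1
  k=6: m=46, d=1, a=92
d=1 and a=2a₀=92 at k=6, so the next step gives (m, d) = (46, 62) again — its k=1 value — and the period has length 6.

[46; 1, 2, 46, 2, 1, 92]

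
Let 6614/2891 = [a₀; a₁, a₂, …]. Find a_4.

2

6614 = 2·2891 + 832   →  a_0 = 2
2891 = 3·832 + 395   →  a_1 = 3
832 = 2·395 + 42   →  a_2 = 2
395 = 9·42 + 17   →  a_3 = 9
42 = 2·17 + 8   →  a_4 = 2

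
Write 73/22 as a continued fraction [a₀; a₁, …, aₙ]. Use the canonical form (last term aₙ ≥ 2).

[3; 3, 7]

73 = 3×22 + 7
22 = 3×7 + 1
7 = 7×1 + 0  (stop)
So 73/22 = [3; 3, 7].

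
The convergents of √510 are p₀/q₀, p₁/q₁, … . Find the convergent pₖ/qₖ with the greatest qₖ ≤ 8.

√510 = [22; 1, 1, 2, 1, 1, 44, …] (period length 6).
Convergents:
  p_0/q_0 = 22/1
  p_1/q_1 = 23/1
  p_2/q_2 = 45/2
  p_3/q_3 = 113/5
  p_4/q_4 = 158/7
  p_5/q_5 = 271/12
q_4 = 7 ≤ 8 < 12 = q_5, so the answer is 158/7.

158/7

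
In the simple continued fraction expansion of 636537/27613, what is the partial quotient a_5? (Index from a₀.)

636537 = 23·27613 + 1438   →  a_0 = 23
27613 = 19·1438 + 291   →  a_1 = 19
1438 = 4·291 + 274   →  a_2 = 4
291 = 1·274 + 17   →  a_3 = 1
274 = 16·17 + 2   →  a_4 = 16
17 = 8·2 + 1   →  a_5 = 8

8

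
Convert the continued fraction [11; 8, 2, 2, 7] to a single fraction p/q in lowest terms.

3458/311

Using pₖ = aₖpₖ₋₁ + pₖ₋₂ and qₖ = aₖqₖ₋₁ + qₖ₋₂:
  k=0: a=11, p=11, q=1
  k=1: a=8, p=89, q=8
  k=2: a=2, p=189, q=17
  k=3: a=2, p=467, q=42
  k=4: a=7, p=3458, q=311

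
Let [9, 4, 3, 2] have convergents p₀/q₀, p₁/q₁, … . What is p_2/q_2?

Using pₖ = aₖpₖ₋₁ + pₖ₋₂, qₖ = aₖqₖ₋₁ + qₖ₋₂ (with p₋₁=1, p₋₂=0, q₋₁=0, q₋₂=1):
  k=0: a=9, p=9, q=1
  k=1: a=4, p=37, q=4
  k=2: a=3, p=120, q=13

120/13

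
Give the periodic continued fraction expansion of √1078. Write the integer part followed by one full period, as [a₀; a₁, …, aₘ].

[32; 1, 4, 1, 64]

a₀ = ⌊√1078⌋ = 32.
With m₀=0, d₀=1 and mₖ₊₁ = dₖaₖ − mₖ, dₖ₊₁ = (n − mₖ₊₁²)/dₖ, aₖ₊₁ = ⌊(a₀+mₖ₊₁)/dₖ₊₁⌋:
  k=1: m=32, d=54, a=1
  k=2: m=22, d=11, a=4
  k=3: m=22, d=54, a=1
  k=4: m=32, d=1, a=64
d=1 and a=2a₀=64 at k=4, so the next step gives (m, d) = (32, 54) again — its k=1 value — and the period has length 4.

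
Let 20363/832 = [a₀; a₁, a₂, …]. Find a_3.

2

20363 = 24·832 + 395   →  a_0 = 24
832 = 2·395 + 42   →  a_1 = 2
395 = 9·42 + 17   →  a_2 = 9
42 = 2·17 + 8   →  a_3 = 2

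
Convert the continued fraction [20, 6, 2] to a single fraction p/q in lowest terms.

Fold from the inside: start with 2/1.
  6 + 1/2 = 13/2
  20 + 2/13 = 262/13

262/13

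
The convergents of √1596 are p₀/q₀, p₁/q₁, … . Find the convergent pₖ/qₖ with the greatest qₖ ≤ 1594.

63081/1579

√1596 = [39; 1, 18, 1, 78, …] (period length 4).
Convergents:
  p_0/q_0 = 39/1
  p_1/q_1 = 40/1
  p_2/q_2 = 759/19
  p_3/q_3 = 799/20
  p_4/q_4 = 63081/1579
  p_5/q_5 = 63880/1599
q_4 = 1579 ≤ 1594 < 1599 = q_5, so the answer is 63081/1579.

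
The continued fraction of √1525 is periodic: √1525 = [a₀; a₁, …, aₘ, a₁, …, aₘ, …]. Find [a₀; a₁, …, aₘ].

[39; 19, 1, 1, 19, 78]

a₀ = ⌊√1525⌋ = 39.
With m₀=0, d₀=1 and mₖ₊₁ = dₖaₖ − mₖ, dₖ₊₁ = (n − mₖ₊₁²)/dₖ, aₖ₊₁ = ⌊(a₀+mₖ₊₁)/dₖ₊₁⌋:
  k=1: m=39, d=4, a=19
  k=2: m=37, d=39, a=1
  k=3: m=2, d=39, a=1
  k=4: m=37, d=4, a=19
  k=5: m=39, d=1, a=78
d=1 and a=2a₀=78 at k=5, so the next step gives (m, d) = (39, 4) again — its k=1 value — and the period has length 5.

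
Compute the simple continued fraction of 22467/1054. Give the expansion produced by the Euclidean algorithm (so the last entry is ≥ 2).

[21; 3, 6, 18, 3]

22467 = 21*1054 + 333
1054 = 3*333 + 55
333 = 6*55 + 3
55 = 18*3 + 1
3 = 3*1 + 0  (stop)
So 22467/1054 = [21; 3, 6, 18, 3].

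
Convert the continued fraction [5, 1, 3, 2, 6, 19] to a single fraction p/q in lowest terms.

6417/1111

Fold from the inside: start with 19/1.
  6 + 1/19 = 115/19
  2 + 19/115 = 249/115
  3 + 115/249 = 862/249
  1 + 249/862 = 1111/862
  5 + 862/1111 = 6417/1111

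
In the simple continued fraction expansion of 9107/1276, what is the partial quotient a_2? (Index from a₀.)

3

9107 = 7·1276 + 175   →  a_0 = 7
1276 = 7·175 + 51   →  a_1 = 7
175 = 3·51 + 22   →  a_2 = 3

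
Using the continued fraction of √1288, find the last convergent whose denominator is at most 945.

23220/647

√1288 = [35; 1, 7, 1, 70, …] (period length 4).
Convergents:
  p_0/q_0 = 35/1
  p_1/q_1 = 36/1
  p_2/q_2 = 287/8
  p_3/q_3 = 323/9
  p_4/q_4 = 22897/638
  p_5/q_5 = 23220/647
  p_6/q_6 = 185437/5167
q_5 = 647 ≤ 945 < 5167 = q_6, so the answer is 23220/647.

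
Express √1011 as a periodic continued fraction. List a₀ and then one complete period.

[31; 1, 3, 1, 9, 1, 3, 1, 62]

a₀ = ⌊√1011⌋ = 31.
With m₀=0, d₀=1 and mₖ₊₁ = dₖaₖ − mₖ, dₖ₊₁ = (n − mₖ₊₁²)/dₖ, aₖ₊₁ = ⌊(a₀+mₖ₊₁)/dₖ₊₁⌋:
  k=1: m=31, d=50, a=1
  k=2: m=19, d=13, a=3
  k=3: m=20, d=47, a=1
  k=4: m=27, d=6, a=9
  k=5: m=27, d=47, a=1
  k=6: m=20, d=13, a=3
  k=7: m=19, d=50, a=1
  k=8: m=31, d=1, a=62
d=1 and a=2a₀=62 at k=8, so the next step gives (m, d) = (31, 50) again — its k=1 value — and the period has length 8.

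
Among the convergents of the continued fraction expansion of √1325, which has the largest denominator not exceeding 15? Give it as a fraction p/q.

182/5

√1325 = [36; 2, 2, 72, …] (period length 3).
Convergents:
  p_0/q_0 = 36/1
  p_1/q_1 = 73/2
  p_2/q_2 = 182/5
  p_3/q_3 = 13177/362
q_2 = 5 ≤ 15 < 362 = q_3, so the answer is 182/5.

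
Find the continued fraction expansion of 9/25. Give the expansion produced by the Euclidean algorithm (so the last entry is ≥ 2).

9 = 0·25 + 9
25 = 2·9 + 7
9 = 1·7 + 2
7 = 3·2 + 1
2 = 2·1 + 0  (stop)
So 9/25 = [0; 2, 1, 3, 2].

[0; 2, 1, 3, 2]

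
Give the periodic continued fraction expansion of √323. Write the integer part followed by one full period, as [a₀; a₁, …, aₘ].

a₀ = ⌊√323⌋ = 17.
With m₀=0, d₀=1 and mₖ₊₁ = dₖaₖ − mₖ, dₖ₊₁ = (n − mₖ₊₁²)/dₖ, aₖ₊₁ = ⌊(a₀+mₖ₊₁)/dₖ₊₁⌋:
  k=1: m=17, d=34, a=1
  k=2: m=17, d=1, a=34
d=1 and a=2a₀=34 at k=2, so the next step gives (m, d) = (17, 34) again — its k=1 value — and the period has length 2.

[17; 1, 34]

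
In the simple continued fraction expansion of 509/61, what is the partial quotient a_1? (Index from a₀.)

2

509 = 8·61 + 21   →  a_0 = 8
61 = 2·21 + 19   →  a_1 = 2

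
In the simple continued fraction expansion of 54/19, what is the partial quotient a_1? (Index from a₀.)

1

54 = 2·19 + 16   →  a_0 = 2
19 = 1·16 + 3   →  a_1 = 1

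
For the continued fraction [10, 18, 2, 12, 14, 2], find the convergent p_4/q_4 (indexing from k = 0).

Using pₖ = aₖpₖ₋₁ + pₖ₋₂, qₖ = aₖqₖ₋₁ + qₖ₋₂ (with p₋₁=1, p₋₂=0, q₋₁=0, q₋₂=1):
  k=0: a=10, p=10, q=1
  k=1: a=18, p=181, q=18
  k=2: a=2, p=372, q=37
  k=3: a=12, p=4645, q=462
  k=4: a=14, p=65402, q=6505

65402/6505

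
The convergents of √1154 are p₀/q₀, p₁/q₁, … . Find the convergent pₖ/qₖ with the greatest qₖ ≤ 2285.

√1154 = [33; 1, 32, 1, 66, …] (period length 4).
Convergents:
  p_0/q_0 = 33/1
  p_1/q_1 = 34/1
  p_2/q_2 = 1121/33
  p_3/q_3 = 1155/34
  p_4/q_4 = 77351/2277
  p_5/q_5 = 78506/2311
q_4 = 2277 ≤ 2285 < 2311 = q_5, so the answer is 77351/2277.

77351/2277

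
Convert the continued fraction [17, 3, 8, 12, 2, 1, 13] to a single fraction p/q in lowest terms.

Using pₖ = aₖpₖ₋₁ + pₖ₋₂ and qₖ = aₖqₖ₋₁ + qₖ₋₂:
  k=0: a=17, p=17, q=1
  k=1: a=3, p=52, q=3
  k=2: a=8, p=433, q=25
  k=3: a=12, p=5248, q=303
  k=4: a=2, p=10929, q=631
  k=5: a=1, p=16177, q=934
  k=6: a=13, p=221230, q=12773

221230/12773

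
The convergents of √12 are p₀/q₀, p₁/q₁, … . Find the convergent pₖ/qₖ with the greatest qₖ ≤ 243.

√12 = [3; 2, 6, …] (period length 2).
Convergents:
  p_0/q_0 = 3/1
  p_1/q_1 = 7/2
  p_2/q_2 = 45/13
  p_3/q_3 = 97/28
  p_4/q_4 = 627/181
  p_5/q_5 = 1351/390
q_4 = 181 ≤ 243 < 390 = q_5, so the answer is 627/181.

627/181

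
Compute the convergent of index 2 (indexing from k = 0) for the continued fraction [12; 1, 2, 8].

Using pₖ = aₖpₖ₋₁ + pₖ₋₂, qₖ = aₖqₖ₋₁ + qₖ₋₂ (with p₋₁=1, p₋₂=0, q₋₁=0, q₋₂=1):
  k=0: a=12, p=12, q=1
  k=1: a=1, p=13, q=1
  k=2: a=2, p=38, q=3

38/3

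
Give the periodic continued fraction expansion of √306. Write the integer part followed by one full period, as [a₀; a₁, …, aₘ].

a₀ = ⌊√306⌋ = 17.
With m₀=0, d₀=1 and mₖ₊₁ = dₖaₖ − mₖ, dₖ₊₁ = (n − mₖ₊₁²)/dₖ, aₖ₊₁ = ⌊(a₀+mₖ₊₁)/dₖ₊₁⌋:
  k=1: m=17, d=17, a=2
  k=2: m=17, d=1, a=34
d=1 and a=2a₀=34 at k=2, so the next step gives (m, d) = (17, 17) again — its k=1 value — and the period has length 2.

[17; 2, 34]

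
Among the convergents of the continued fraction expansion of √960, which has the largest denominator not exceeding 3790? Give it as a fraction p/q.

117150/3781

√960 = [30; 1, 60, …] (period length 2).
Convergents:
  p_0/q_0 = 30/1
  p_1/q_1 = 31/1
  p_2/q_2 = 1890/61
  p_3/q_3 = 1921/62
  p_4/q_4 = 117150/3781
  p_5/q_5 = 119071/3843
q_4 = 3781 ≤ 3790 < 3843 = q_5, so the answer is 117150/3781.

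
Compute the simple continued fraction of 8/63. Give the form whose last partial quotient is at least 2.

8 = 0·63 + 8
63 = 7·8 + 7
8 = 1·7 + 1
7 = 7·1 + 0  (stop)
So 8/63 = [0; 7, 1, 7].

[0; 7, 1, 7]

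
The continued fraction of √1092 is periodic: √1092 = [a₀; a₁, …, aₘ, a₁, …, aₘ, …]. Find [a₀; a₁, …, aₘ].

[33; 22, 66]

a₀ = ⌊√1092⌋ = 33.
With m₀=0, d₀=1 and mₖ₊₁ = dₖaₖ − mₖ, dₖ₊₁ = (n − mₖ₊₁²)/dₖ, aₖ₊₁ = ⌊(a₀+mₖ₊₁)/dₖ₊₁⌋:
  k=1: m=33, d=3, a=22
  k=2: m=33, d=1, a=66
d=1 and a=2a₀=66 at k=2, so the next step gives (m, d) = (33, 3) again — its k=1 value — and the period has length 2.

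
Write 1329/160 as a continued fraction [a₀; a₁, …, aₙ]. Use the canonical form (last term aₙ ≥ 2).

[8; 3, 3, 1, 3, 3]

1329 = 8×160 + 49
160 = 3×49 + 13
49 = 3×13 + 10
13 = 1×10 + 3
10 = 3×3 + 1
3 = 3×1 + 0  (stop)
So 1329/160 = [8; 3, 3, 1, 3, 3].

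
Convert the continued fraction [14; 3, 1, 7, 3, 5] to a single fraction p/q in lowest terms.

Using pₖ = aₖpₖ₋₁ + pₖ₋₂ and qₖ = aₖqₖ₋₁ + qₖ₋₂:
  k=0: a=14, p=14, q=1
  k=1: a=3, p=43, q=3
  k=2: a=1, p=57, q=4
  k=3: a=7, p=442, q=31
  k=4: a=3, p=1383, q=97
  k=5: a=5, p=7357, q=516

7357/516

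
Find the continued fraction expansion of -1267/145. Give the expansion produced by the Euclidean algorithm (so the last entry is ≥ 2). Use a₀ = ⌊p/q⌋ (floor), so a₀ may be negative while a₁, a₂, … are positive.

-1267 = -9×145 + 38
145 = 3×38 + 31
38 = 1×31 + 7
31 = 4×7 + 3
7 = 2×3 + 1
3 = 3×1 + 0  (stop)
So -1267/145 = [-9; 3, 1, 4, 2, 3].

[-9; 3, 1, 4, 2, 3]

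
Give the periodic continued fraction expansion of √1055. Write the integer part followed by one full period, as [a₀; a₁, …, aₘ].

a₀ = ⌊√1055⌋ = 32.
With m₀=0, d₀=1 and mₖ₊₁ = dₖaₖ − mₖ, dₖ₊₁ = (n − mₖ₊₁²)/dₖ, aₖ₊₁ = ⌊(a₀+mₖ₊₁)/dₖ₊₁⌋:
  k=1: m=32, d=31, a=2
  k=2: m=30, d=5, a=12
  k=3: m=30, d=31, a=2
  k=4: m=32, d=1, a=64
d=1 and a=2a₀=64 at k=4, so the next step gives (m, d) = (32, 31) again — its k=1 value — and the period has length 4.

[32; 2, 12, 2, 64]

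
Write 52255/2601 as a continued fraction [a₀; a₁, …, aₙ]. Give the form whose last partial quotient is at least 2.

[20; 11, 14, 1, 2, 5]

52255 = 20·2601 + 235
2601 = 11·235 + 16
235 = 14·16 + 11
16 = 1·11 + 5
11 = 2·5 + 1
5 = 5·1 + 0  (stop)
So 52255/2601 = [20; 11, 14, 1, 2, 5].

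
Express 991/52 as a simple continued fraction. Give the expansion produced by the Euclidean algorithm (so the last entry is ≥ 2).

991 = 19·52 + 3
52 = 17·3 + 1
3 = 3·1 + 0  (stop)
So 991/52 = [19; 17, 3].

[19; 17, 3]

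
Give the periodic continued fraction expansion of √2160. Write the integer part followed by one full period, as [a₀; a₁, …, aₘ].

a₀ = ⌊√2160⌋ = 46.
With m₀=0, d₀=1 and mₖ₊₁ = dₖaₖ − mₖ, dₖ₊₁ = (n − mₖ₊₁²)/dₖ, aₖ₊₁ = ⌊(a₀+mₖ₊₁)/dₖ₊₁⌋:
  k=1: m=46, d=44, a=2
  k=2: m=42, d=9, a=9
  k=3: m=39, d=71, a=1
  k=4: m=32, d=16, a=4
  k=5: m=32, d=71, a=1
  k=6: m=39, d=9, a=9
  k=7: m=42, d=44, a=2
  k=8: m=46, d=1, a=92
d=1 and a=2a₀=92 at k=8, so the next step gives (m, d) = (46, 44) again — its k=1 value — and the period has length 8.

[46; 2, 9, 1, 4, 1, 9, 2, 92]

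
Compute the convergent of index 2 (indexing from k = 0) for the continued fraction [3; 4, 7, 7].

94/29

Using pₖ = aₖpₖ₋₁ + pₖ₋₂, qₖ = aₖqₖ₋₁ + qₖ₋₂ (with p₋₁=1, p₋₂=0, q₋₁=0, q₋₂=1):
  k=0: a=3, p=3, q=1
  k=1: a=4, p=13, q=4
  k=2: a=7, p=94, q=29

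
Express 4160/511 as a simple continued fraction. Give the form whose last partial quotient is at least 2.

[8; 7, 10, 3, 2]

4160 = 8·511 + 72
511 = 7·72 + 7
72 = 10·7 + 2
7 = 3·2 + 1
2 = 2·1 + 0  (stop)
So 4160/511 = [8; 7, 10, 3, 2].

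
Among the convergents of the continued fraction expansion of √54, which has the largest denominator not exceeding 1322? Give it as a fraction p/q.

6959/947

√54 = [7; 2, 1, 6, 1, 2, 14, …] (period length 6).
Convergents:
  p_0/q_0 = 7/1
  p_1/q_1 = 15/2
  p_2/q_2 = 22/3
  p_3/q_3 = 147/20
  p_4/q_4 = 169/23
  p_5/q_5 = 485/66
  p_6/q_6 = 6959/947
  p_7/q_7 = 14403/1960
q_6 = 947 ≤ 1322 < 1960 = q_7, so the answer is 6959/947.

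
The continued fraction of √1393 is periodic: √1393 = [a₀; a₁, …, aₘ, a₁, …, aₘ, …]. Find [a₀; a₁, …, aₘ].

a₀ = ⌊√1393⌋ = 37.
With m₀=0, d₀=1 and mₖ₊₁ = dₖaₖ − mₖ, dₖ₊₁ = (n − mₖ₊₁²)/dₖ, aₖ₊₁ = ⌊(a₀+mₖ₊₁)/dₖ₊₁⌋:
  k=1: m=37, d=24, a=3
  k=2: m=35, d=7, a=10
  k=3: m=35, d=24, a=3
  k=4: m=37, d=1, a=74
d=1 and a=2a₀=74 at k=4, so the next step gives (m, d) = (37, 24) again — its k=1 value — and the period has length 4.

[37; 3, 10, 3, 74]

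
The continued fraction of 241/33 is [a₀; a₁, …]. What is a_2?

3

241 = 7·33 + 10   →  a_0 = 7
33 = 3·10 + 3   →  a_1 = 3
10 = 3·3 + 1   →  a_2 = 3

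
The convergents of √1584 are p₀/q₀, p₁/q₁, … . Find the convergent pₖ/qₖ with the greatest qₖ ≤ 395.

15681/394

√1584 = [39; 1, 3, 1, 78, …] (period length 4).
Convergents:
  p_0/q_0 = 39/1
  p_1/q_1 = 40/1
  p_2/q_2 = 159/4
  p_3/q_3 = 199/5
  p_4/q_4 = 15681/394
  p_5/q_5 = 15880/399
q_4 = 394 ≤ 395 < 399 = q_5, so the answer is 15681/394.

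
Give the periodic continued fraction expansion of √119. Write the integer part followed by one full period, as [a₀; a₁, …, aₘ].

a₀ = ⌊√119⌋ = 10.

[10; 1, 9, 1, 20]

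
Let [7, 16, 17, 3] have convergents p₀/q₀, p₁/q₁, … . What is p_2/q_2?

1928/273

Using pₖ = aₖpₖ₋₁ + pₖ₋₂, qₖ = aₖqₖ₋₁ + qₖ₋₂ (with p₋₁=1, p₋₂=0, q₋₁=0, q₋₂=1):
  k=0: a=7, p=7, q=1
  k=1: a=16, p=113, q=16
  k=2: a=17, p=1928, q=273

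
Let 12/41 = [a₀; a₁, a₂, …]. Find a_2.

12 = 0·41 + 12   →  a_0 = 0
41 = 3·12 + 5   →  a_1 = 3
12 = 2·5 + 2   →  a_2 = 2

2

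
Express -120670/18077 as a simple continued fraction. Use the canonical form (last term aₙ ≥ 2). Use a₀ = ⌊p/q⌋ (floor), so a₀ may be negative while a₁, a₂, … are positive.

[-7; 3, 12, 2, 19, 12]

-120670 = -7·18077 + 5869
18077 = 3·5869 + 470
5869 = 12·470 + 229
470 = 2·229 + 12
229 = 19·12 + 1
12 = 12·1 + 0  (stop)
So -120670/18077 = [-7; 3, 12, 2, 19, 12].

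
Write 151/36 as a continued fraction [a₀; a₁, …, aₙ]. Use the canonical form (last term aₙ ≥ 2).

151 = 4*36 + 7
36 = 5*7 + 1
7 = 7*1 + 0  (stop)
So 151/36 = [4; 5, 7].

[4; 5, 7]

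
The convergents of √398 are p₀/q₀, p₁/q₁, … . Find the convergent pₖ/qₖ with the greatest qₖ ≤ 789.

15541/779

√398 = [19; 1, 18, 1, 38, …] (period length 4).
Convergents:
  p_0/q_0 = 19/1
  p_1/q_1 = 20/1
  p_2/q_2 = 379/19
  p_3/q_3 = 399/20
  p_4/q_4 = 15541/779
  p_5/q_5 = 15940/799
q_4 = 779 ≤ 789 < 799 = q_5, so the answer is 15541/779.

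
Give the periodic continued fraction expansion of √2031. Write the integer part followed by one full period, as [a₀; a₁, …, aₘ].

a₀ = ⌊√2031⌋ = 45.
With m₀=0, d₀=1 and mₖ₊₁ = dₖaₖ − mₖ, dₖ₊₁ = (n − mₖ₊₁²)/dₖ, aₖ₊₁ = ⌊(a₀+mₖ₊₁)/dₖ₊₁⌋:
  k=1: m=45, d=6, a=15
  k=2: m=45, d=1, a=90
d=1 and a=2a₀=90 at k=2, so the next step gives (m, d) = (45, 6) again — its k=1 value — and the period has length 2.

[45; 15, 90]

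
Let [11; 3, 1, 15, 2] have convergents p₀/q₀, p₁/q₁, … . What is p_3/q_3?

Using pₖ = aₖpₖ₋₁ + pₖ₋₂, qₖ = aₖqₖ₋₁ + qₖ₋₂ (with p₋₁=1, p₋₂=0, q₋₁=0, q₋₂=1):
  k=0: a=11, p=11, q=1
  k=1: a=3, p=34, q=3
  k=2: a=1, p=45, q=4
  k=3: a=15, p=709, q=63

709/63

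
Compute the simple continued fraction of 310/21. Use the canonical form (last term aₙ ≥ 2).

[14; 1, 3, 5]

310 = 14*21 + 16
21 = 1*16 + 5
16 = 3*5 + 1
5 = 5*1 + 0  (stop)
So 310/21 = [14; 1, 3, 5].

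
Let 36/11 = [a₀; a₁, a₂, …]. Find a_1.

3

36 = 3·11 + 3   →  a_0 = 3
11 = 3·3 + 2   →  a_1 = 3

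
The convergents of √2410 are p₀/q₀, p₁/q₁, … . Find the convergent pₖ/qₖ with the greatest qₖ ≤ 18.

√2410 = [49; 10, 1, 8, 1, 10, 98, …] (period length 6).
Convergents:
  p_0/q_0 = 49/1
  p_1/q_1 = 491/10
  p_2/q_2 = 540/11
  p_3/q_3 = 4811/98
q_2 = 11 ≤ 18 < 98 = q_3, so the answer is 540/11.

540/11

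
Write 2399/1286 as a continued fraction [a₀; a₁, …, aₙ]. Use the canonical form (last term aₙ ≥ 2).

2399 = 1×1286 + 1113
1286 = 1×1113 + 173
1113 = 6×173 + 75
173 = 2×75 + 23
75 = 3×23 + 6
23 = 3×6 + 5
6 = 1×5 + 1
5 = 5×1 + 0  (stop)
So 2399/1286 = [1; 1, 6, 2, 3, 3, 1, 5].

[1; 1, 6, 2, 3, 3, 1, 5]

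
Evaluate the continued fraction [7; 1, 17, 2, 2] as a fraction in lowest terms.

731/92

Fold from the inside: start with 2/1.
  2 + 1/2 = 5/2
  17 + 2/5 = 87/5
  1 + 5/87 = 92/87
  7 + 87/92 = 731/92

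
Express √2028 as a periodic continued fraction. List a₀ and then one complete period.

a₀ = ⌊√2028⌋ = 45.
With m₀=0, d₀=1 and mₖ₊₁ = dₖaₖ − mₖ, dₖ₊₁ = (n − mₖ₊₁²)/dₖ, aₖ₊₁ = ⌊(a₀+mₖ₊₁)/dₖ₊₁⌋:
  k=1: m=45, d=3, a=30
  k=2: m=45, d=1, a=90
d=1 and a=2a₀=90 at k=2, so the next step gives (m, d) = (45, 3) again — its k=1 value — and the period has length 2.

[45; 30, 90]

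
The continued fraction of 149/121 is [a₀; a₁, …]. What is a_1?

4

149 = 1·121 + 28   →  a_0 = 1
121 = 4·28 + 9   →  a_1 = 4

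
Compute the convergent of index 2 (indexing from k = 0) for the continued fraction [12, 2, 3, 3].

Using pₖ = aₖpₖ₋₁ + pₖ₋₂, qₖ = aₖqₖ₋₁ + qₖ₋₂ (with p₋₁=1, p₋₂=0, q₋₁=0, q₋₂=1):
  k=0: a=12, p=12, q=1
  k=1: a=2, p=25, q=2
  k=2: a=3, p=87, q=7

87/7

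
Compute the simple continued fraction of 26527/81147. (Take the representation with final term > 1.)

[0; 3, 16, 1, 15, 2, 15, 3]

26527 = 0*81147 + 26527
81147 = 3*26527 + 1566
26527 = 16*1566 + 1471
1566 = 1*1471 + 95
1471 = 15*95 + 46
95 = 2*46 + 3
46 = 15*3 + 1
3 = 3*1 + 0  (stop)
So 26527/81147 = [0; 3, 16, 1, 15, 2, 15, 3].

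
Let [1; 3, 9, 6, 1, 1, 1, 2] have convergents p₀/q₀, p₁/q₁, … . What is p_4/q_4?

263/199

Using pₖ = aₖpₖ₋₁ + pₖ₋₂, qₖ = aₖqₖ₋₁ + qₖ₋₂ (with p₋₁=1, p₋₂=0, q₋₁=0, q₋₂=1):
  k=0: a=1, p=1, q=1
  k=1: a=3, p=4, q=3
  k=2: a=9, p=37, q=28
  k=3: a=6, p=226, q=171
  k=4: a=1, p=263, q=199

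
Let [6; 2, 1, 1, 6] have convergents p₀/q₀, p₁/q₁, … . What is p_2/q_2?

Using pₖ = aₖpₖ₋₁ + pₖ₋₂, qₖ = aₖqₖ₋₁ + qₖ₋₂ (with p₋₁=1, p₋₂=0, q₋₁=0, q₋₂=1):
  k=0: a=6, p=6, q=1
  k=1: a=2, p=13, q=2
  k=2: a=1, p=19, q=3

19/3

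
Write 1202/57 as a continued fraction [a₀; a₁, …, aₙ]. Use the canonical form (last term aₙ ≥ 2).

1202 = 21×57 + 5
57 = 11×5 + 2
5 = 2×2 + 1
2 = 2×1 + 0  (stop)
So 1202/57 = [21; 11, 2, 2].

[21; 11, 2, 2]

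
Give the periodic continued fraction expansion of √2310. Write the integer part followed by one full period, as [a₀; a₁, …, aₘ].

a₀ = ⌊√2310⌋ = 48.
With m₀=0, d₀=1 and mₖ₊₁ = dₖaₖ − mₖ, dₖ₊₁ = (n − mₖ₊₁²)/dₖ, aₖ₊₁ = ⌊(a₀+mₖ₊₁)/dₖ₊₁⌋:
  k=1: m=48, d=6, a=16
  k=2: m=48, d=1, a=96
d=1 and a=2a₀=96 at k=2, so the next step gives (m, d) = (48, 6) again — its k=1 value — and the period has length 2.

[48; 16, 96]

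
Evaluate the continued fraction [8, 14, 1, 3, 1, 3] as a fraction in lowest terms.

Fold from the inside: start with 3/1.
  1 + 1/3 = 4/3
  3 + 3/4 = 15/4
  1 + 4/15 = 19/15
  14 + 15/19 = 281/19
  8 + 19/281 = 2267/281

2267/281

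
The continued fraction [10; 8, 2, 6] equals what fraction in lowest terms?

Fold from the inside: start with 6/1.
  2 + 1/6 = 13/6
  8 + 6/13 = 110/13
  10 + 13/110 = 1113/110

1113/110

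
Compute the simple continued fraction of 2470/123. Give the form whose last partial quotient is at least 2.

[20; 12, 3, 3]

2470 = 20·123 + 10
123 = 12·10 + 3
10 = 3·3 + 1
3 = 3·1 + 0  (stop)
So 2470/123 = [20; 12, 3, 3].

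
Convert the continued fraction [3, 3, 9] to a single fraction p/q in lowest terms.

Using pₖ = aₖpₖ₋₁ + pₖ₋₂ and qₖ = aₖqₖ₋₁ + qₖ₋₂:
  k=0: a=3, p=3, q=1
  k=1: a=3, p=10, q=3
  k=2: a=9, p=93, q=28

93/28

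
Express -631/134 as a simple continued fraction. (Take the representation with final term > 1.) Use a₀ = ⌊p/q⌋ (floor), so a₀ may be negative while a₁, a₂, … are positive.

-631 = -5·134 + 39
134 = 3·39 + 17
39 = 2·17 + 5
17 = 3·5 + 2
5 = 2·2 + 1
2 = 2·1 + 0  (stop)
So -631/134 = [-5; 3, 2, 3, 2, 2].

[-5; 3, 2, 3, 2, 2]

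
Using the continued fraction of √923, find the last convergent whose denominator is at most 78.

638/21

√923 = [30; 2, 1, 1, 1, 2, 60, …] (period length 6).
Convergents:
  p_0/q_0 = 30/1
  p_1/q_1 = 61/2
  p_2/q_2 = 91/3
  p_3/q_3 = 152/5
  p_4/q_4 = 243/8
  p_5/q_5 = 638/21
  p_6/q_6 = 38523/1268
q_5 = 21 ≤ 78 < 1268 = q_6, so the answer is 638/21.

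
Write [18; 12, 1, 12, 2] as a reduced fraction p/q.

Fold from the inside: start with 2/1.
  12 + 1/2 = 25/2
  1 + 2/25 = 27/25
  12 + 25/27 = 349/27
  18 + 27/349 = 6309/349

6309/349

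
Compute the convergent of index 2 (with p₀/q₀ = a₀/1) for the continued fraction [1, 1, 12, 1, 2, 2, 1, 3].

25/13

Using pₖ = aₖpₖ₋₁ + pₖ₋₂, qₖ = aₖqₖ₋₁ + qₖ₋₂ (with p₋₁=1, p₋₂=0, q₋₁=0, q₋₂=1):
  k=0: a=1, p=1, q=1
  k=1: a=1, p=2, q=1
  k=2: a=12, p=25, q=13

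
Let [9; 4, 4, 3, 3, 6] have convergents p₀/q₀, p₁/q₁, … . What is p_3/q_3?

508/55

Using pₖ = aₖpₖ₋₁ + pₖ₋₂, qₖ = aₖqₖ₋₁ + qₖ₋₂ (with p₋₁=1, p₋₂=0, q₋₁=0, q₋₂=1):
  k=0: a=9, p=9, q=1
  k=1: a=4, p=37, q=4
  k=2: a=4, p=157, q=17
  k=3: a=3, p=508, q=55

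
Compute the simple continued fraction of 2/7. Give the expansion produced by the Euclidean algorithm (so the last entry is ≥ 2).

2 = 0*7 + 2
7 = 3*2 + 1
2 = 2*1 + 0  (stop)
So 2/7 = [0; 3, 2].

[0; 3, 2]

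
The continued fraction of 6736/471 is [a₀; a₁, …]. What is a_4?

2

6736 = 14·471 + 142   →  a_0 = 14
471 = 3·142 + 45   →  a_1 = 3
142 = 3·45 + 7   →  a_2 = 3
45 = 6·7 + 3   →  a_3 = 6
7 = 2·3 + 1   →  a_4 = 2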